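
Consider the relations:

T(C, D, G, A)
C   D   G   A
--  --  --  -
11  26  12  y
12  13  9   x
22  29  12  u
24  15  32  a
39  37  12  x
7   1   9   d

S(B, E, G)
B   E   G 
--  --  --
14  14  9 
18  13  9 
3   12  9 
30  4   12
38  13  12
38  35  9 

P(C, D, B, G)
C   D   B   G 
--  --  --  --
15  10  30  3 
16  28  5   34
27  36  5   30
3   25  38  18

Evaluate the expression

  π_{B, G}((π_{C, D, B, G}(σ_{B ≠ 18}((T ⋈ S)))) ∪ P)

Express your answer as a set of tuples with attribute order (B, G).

{(14, 9), (3, 9), (30, 12), (30, 3), (38, 12), (38, 18), (38, 9), (5, 30), (5, 34)}

T ⋈ S (natural join on G): {(11, 26, 12, y, 30, 4), (11, 26, 12, y, 38, 13), (12, 13, 9, x, 14, 14), (12, 13, 9, x, 18, 13), (12, 13, 9, x, 3, 12), (12, 13, 9, x, 38, 35), (22, 29, 12, u, 30, 4), (22, 29, 12, u, 38, 13), (39, 37, 12, x, 30, 4), (39, 37, 12, x, 38, 13), (7, 1, 9, d, 14, 14), (7, 1, 9, d, 18, 13), (7, 1, 9, d, 3, 12), (7, 1, 9, d, 38, 35)}
Apply σ_{B ≠ 18}; surviving tuples: {(11, 26, 12, y, 30, 4), (11, 26, 12, y, 38, 13), (12, 13, 9, x, 14, 14), (12, 13, 9, x, 3, 12), (12, 13, 9, x, 38, 35), (22, 29, 12, u, 30, 4), (22, 29, 12, u, 38, 13), (39, 37, 12, x, 30, 4), (39, 37, 12, x, 38, 13), (7, 1, 9, d, 14, 14), (7, 1, 9, d, 3, 12), (7, 1, 9, d, 38, 35)}
Keep only column(s) C, D, B, G: {(11, 26, 30, 12), (11, 26, 38, 12), (12, 13, 14, 9), (12, 13, 3, 9), (12, 13, 38, 9), (22, 29, 30, 12), (22, 29, 38, 12), (39, 37, 30, 12), (39, 37, 38, 12), (7, 1, 14, 9), (7, 1, 3, 9), (7, 1, 38, 9)}
Taking the union: {(11, 26, 30, 12), (11, 26, 38, 12), (12, 13, 14, 9), (12, 13, 3, 9), (12, 13, 38, 9), (15, 10, 30, 3), (16, 28, 5, 34), (22, 29, 30, 12), (22, 29, 38, 12), (27, 36, 5, 30), (3, 25, 38, 18), (39, 37, 30, 12), (39, 37, 38, 12), (7, 1, 14, 9), (7, 1, 3, 9), (7, 1, 38, 9)}
Keep only column(s) B, G (7 duplicate(s) eliminated): {(14, 9), (3, 9), (30, 12), (30, 3), (38, 12), (38, 18), (38, 9), (5, 30), (5, 34)}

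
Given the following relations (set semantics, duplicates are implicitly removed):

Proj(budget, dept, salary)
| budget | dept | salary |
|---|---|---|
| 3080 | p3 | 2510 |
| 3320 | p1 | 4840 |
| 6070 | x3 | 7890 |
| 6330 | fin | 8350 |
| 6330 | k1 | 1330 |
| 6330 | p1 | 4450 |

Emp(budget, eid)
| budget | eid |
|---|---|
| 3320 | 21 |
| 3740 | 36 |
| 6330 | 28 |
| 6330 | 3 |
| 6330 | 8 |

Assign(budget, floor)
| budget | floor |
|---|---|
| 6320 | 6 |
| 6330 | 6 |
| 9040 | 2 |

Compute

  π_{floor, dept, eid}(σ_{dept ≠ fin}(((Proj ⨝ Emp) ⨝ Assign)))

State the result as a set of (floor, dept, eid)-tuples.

Natural join on budget: {(3320, p1, 4840, 21), (6330, fin, 8350, 28), (6330, fin, 8350, 3), (6330, fin, 8350, 8), (6330, k1, 1330, 28), (6330, k1, 1330, 3), (6330, k1, 1330, 8), (6330, p1, 4450, 28), (6330, p1, 4450, 3), (6330, p1, 4450, 8)}
Natural join on budget: {(6330, fin, 8350, 28, 6), (6330, fin, 8350, 3, 6), (6330, fin, 8350, 8, 6), (6330, k1, 1330, 28, 6), (6330, k1, 1330, 3, 6), (6330, k1, 1330, 8, 6), (6330, p1, 4450, 28, 6), (6330, p1, 4450, 3, 6), (6330, p1, 4450, 8, 6)}
Selection dept ≠ fin: {(6330, k1, 1330, 28, 6), (6330, k1, 1330, 3, 6), (6330, k1, 1330, 8, 6), (6330, p1, 4450, 28, 6), (6330, p1, 4450, 3, 6), (6330, p1, 4450, 8, 6)}
π_{floor, dept, eid} gives {(6, k1, 28), (6, k1, 3), (6, k1, 8), (6, p1, 28), (6, p1, 3), (6, p1, 8)}.

{(6, k1, 28), (6, k1, 3), (6, k1, 8), (6, p1, 28), (6, p1, 3), (6, p1, 8)}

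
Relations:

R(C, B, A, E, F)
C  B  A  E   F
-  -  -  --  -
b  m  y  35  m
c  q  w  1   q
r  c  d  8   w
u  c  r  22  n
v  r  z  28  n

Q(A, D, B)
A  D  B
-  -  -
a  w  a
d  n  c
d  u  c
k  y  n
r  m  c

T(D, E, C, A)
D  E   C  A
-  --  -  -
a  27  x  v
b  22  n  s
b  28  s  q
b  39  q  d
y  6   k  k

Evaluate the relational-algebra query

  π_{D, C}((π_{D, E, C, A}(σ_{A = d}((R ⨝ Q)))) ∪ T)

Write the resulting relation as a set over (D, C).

Natural join on B, A: {(r, c, d, 8, w, n), (r, c, d, 8, w, u), (u, c, r, 22, n, m)}
Apply σ_{A = d}; surviving tuples: {(r, c, d, 8, w, n), (r, c, d, 8, w, u)}
Keep only column(s) D, E, C, A: {(n, 8, r, d), (u, 8, r, d)}
Union: {(n, 8, r, d), (u, 8, r, d)} with {(a, 27, x, v), (b, 22, n, s), (b, 28, s, q), (b, 39, q, d), (y, 6, k, k)} → {(a, 27, x, v), (b, 22, n, s), (b, 28, s, q), (b, 39, q, d), (n, 8, r, d), (u, 8, r, d), (y, 6, k, k)}
Keep only column(s) D, C: {(a, x), (b, n), (b, q), (b, s), (n, r), (u, r), (y, k)}

{(a, x), (b, n), (b, q), (b, s), (n, r), (u, r), (y, k)}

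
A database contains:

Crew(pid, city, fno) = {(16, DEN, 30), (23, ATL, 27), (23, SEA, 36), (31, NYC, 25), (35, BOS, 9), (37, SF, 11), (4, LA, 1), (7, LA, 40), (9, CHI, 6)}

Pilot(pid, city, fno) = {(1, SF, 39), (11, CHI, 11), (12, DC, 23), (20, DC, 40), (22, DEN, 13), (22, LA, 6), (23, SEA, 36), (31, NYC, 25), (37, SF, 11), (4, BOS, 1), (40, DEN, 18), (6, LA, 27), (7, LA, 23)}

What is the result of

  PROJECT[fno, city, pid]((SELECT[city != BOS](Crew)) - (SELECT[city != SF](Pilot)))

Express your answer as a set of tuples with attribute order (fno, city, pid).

Filtering on city != BOS leaves {(16, DEN, 30), (23, ATL, 27), (23, SEA, 36), (31, NYC, 25), (37, SF, 11), (4, LA, 1), (7, LA, 40), (9, CHI, 6)}.
Filtering on city != SF leaves {(11, CHI, 11), (12, DC, 23), (20, DC, 40), (22, DEN, 13), (22, LA, 6), (23, SEA, 36), (31, NYC, 25), (4, BOS, 1), (40, DEN, 18), (6, LA, 27), (7, LA, 23)}.
Taking the difference: {(16, DEN, 30), (23, ATL, 27), (37, SF, 11), (4, LA, 1), (7, LA, 40), (9, CHI, 6)}
Projecting to fno, city, pid: {(1, LA, 4), (11, SF, 37), (27, ATL, 23), (30, DEN, 16), (40, LA, 7), (6, CHI, 9)}

{(1, LA, 4), (11, SF, 37), (27, ATL, 23), (30, DEN, 16), (40, LA, 7), (6, CHI, 9)}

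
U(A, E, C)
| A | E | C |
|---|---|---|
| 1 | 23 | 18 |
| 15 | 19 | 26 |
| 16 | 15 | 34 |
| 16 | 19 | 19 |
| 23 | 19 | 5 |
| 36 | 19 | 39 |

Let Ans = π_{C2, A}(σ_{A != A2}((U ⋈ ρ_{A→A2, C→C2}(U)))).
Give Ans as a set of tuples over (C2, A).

ρ[A→A2, C→C2]: schema becomes (A2, E, C2); tuples unchanged.
U ⋈ ρ_{A→A2, C→C2}(U) (natural join on E): {(1, 23, 18, 1, 18), (15, 19, 26, 15, 26), (15, 19, 26, 16, 19), (15, 19, 26, 23, 5), (15, 19, 26, 36, 39), (16, 15, 34, 16, 34), (16, 19, 19, 15, 26), (16, 19, 19, 16, 19), (16, 19, 19, 23, 5), (16, 19, 19, 36, 39), (23, 19, 5, 15, 26), (23, 19, 5, 16, 19), (23, 19, 5, 23, 5), (23, 19, 5, 36, 39), (36, 19, 39, 15, 26), (36, 19, 39, 16, 19), (36, 19, 39, 23, 5), (36, 19, 39, 36, 39)}
σ[A != A2]: keep tuples satisfying A != A2 → {(15, 19, 26, 16, 19), (15, 19, 26, 23, 5), (15, 19, 26, 36, 39), (16, 19, 19, 15, 26), (16, 19, 19, 23, 5), (16, 19, 19, 36, 39), (23, 19, 5, 15, 26), (23, 19, 5, 16, 19), (23, 19, 5, 36, 39), (36, 19, 39, 15, 26), (36, 19, 39, 16, 19), (36, 19, 39, 23, 5)}
π_{C2, A} gives {(19, 15), (19, 23), (19, 36), (26, 16), (26, 23), (26, 36), (39, 15), (39, 16), (39, 23), (5, 15), (5, 16), (5, 36)}.

{(19, 15), (19, 23), (19, 36), (26, 16), (26, 23), (26, 36), (39, 15), (39, 16), (39, 23), (5, 15), (5, 16), (5, 36)}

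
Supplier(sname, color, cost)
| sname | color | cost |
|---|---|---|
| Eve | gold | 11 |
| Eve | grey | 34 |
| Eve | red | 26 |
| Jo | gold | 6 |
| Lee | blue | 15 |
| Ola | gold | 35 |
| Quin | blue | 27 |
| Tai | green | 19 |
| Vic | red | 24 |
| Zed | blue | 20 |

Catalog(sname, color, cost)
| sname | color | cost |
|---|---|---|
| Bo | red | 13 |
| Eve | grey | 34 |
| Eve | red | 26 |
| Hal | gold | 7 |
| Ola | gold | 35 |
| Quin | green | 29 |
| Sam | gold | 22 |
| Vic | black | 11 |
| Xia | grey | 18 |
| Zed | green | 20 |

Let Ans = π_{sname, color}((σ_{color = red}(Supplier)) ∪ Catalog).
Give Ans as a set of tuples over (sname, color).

σ[color = red]: keep tuples satisfying color = red → {(Eve, red, 26), (Vic, red, 24)}
Taking the union: {(Bo, red, 13), (Eve, grey, 34), (Eve, red, 26), (Hal, gold, 7), (Ola, gold, 35), (Quin, green, 29), (Sam, gold, 22), (Vic, black, 11), (Vic, red, 24), (Xia, grey, 18), (Zed, green, 20)}
π_{sname, color} gives {(Bo, red), (Eve, grey), (Eve, red), (Hal, gold), (Ola, gold), (Quin, green), (Sam, gold), (Vic, black), (Vic, red), (Xia, grey), (Zed, green)}.

{(Bo, red), (Eve, grey), (Eve, red), (Hal, gold), (Ola, gold), (Quin, green), (Sam, gold), (Vic, black), (Vic, red), (Xia, grey), (Zed, green)}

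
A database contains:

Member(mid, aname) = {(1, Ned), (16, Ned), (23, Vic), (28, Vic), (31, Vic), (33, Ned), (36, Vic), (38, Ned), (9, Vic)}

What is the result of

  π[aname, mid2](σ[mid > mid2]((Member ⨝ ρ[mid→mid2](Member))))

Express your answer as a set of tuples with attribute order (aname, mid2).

{(Ned, 1), (Ned, 16), (Ned, 33), (Vic, 23), (Vic, 28), (Vic, 31), (Vic, 9)}

ρ[mid→mid2]: schema becomes (mid2, aname); tuples unchanged.
Joining Member and ρ[mid→mid2](Member) on aname yields {(1, Ned, 1), (1, Ned, 16), (1, Ned, 33), (1, Ned, 38), (16, Ned, 1), (16, Ned, 16), (16, Ned, 33), (16, Ned, 38), (23, Vic, 23), (23, Vic, 28), (23, Vic, 31), (23, Vic, 36), (23, Vic, 9), (28, Vic, 23), (28, Vic, 28), (28, Vic, 31), (28, Vic, 36), (28, Vic, 9), (31, Vic, 23), (31, Vic, 28), (31, Vic, 31), (31, Vic, 36), (31, Vic, 9), (33, Ned, 1), (33, Ned, 16), (33, Ned, 33), (33, Ned, 38), (36, Vic, 23), (36, Vic, 28), (36, Vic, 31), (36, Vic, 36), (36, Vic, 9), (38, Ned, 1), (38, Ned, 16), (38, Ned, 33), (38, Ned, 38), (9, Vic, 23), (9, Vic, 28), (9, Vic, 31), (9, Vic, 36), (9, Vic, 9)}.
Filtering on mid > mid2 leaves {(16, Ned, 1), (23, Vic, 9), (28, Vic, 23), (28, Vic, 9), (31, Vic, 23), (31, Vic, 28), (31, Vic, 9), (33, Ned, 1), (33, Ned, 16), (36, Vic, 23), (36, Vic, 28), (36, Vic, 31), (36, Vic, 9), (38, Ned, 1), (38, Ned, 16), (38, Ned, 33)}.
π_{aname, mid2} gives {(Ned, 1), (Ned, 16), (Ned, 33), (Vic, 23), (Vic, 28), (Vic, 31), (Vic, 9)} (9 duplicate(s) eliminated).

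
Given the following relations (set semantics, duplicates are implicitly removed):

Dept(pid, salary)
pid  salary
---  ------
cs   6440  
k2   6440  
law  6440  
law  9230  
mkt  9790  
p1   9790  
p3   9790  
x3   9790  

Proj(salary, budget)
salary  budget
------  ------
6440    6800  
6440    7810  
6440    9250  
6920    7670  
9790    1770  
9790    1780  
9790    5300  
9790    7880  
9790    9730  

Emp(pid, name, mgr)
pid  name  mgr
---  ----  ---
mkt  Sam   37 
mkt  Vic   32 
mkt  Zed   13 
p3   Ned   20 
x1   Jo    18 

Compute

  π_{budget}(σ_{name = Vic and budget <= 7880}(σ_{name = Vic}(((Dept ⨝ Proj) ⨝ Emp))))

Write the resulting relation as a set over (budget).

{1770, 1780, 5300, 7880}

Dept ⋈ Proj (natural join on salary): {(cs, 6440, 6800), (cs, 6440, 7810), (cs, 6440, 9250), (k2, 6440, 6800), (k2, 6440, 7810), (k2, 6440, 9250), (law, 6440, 6800), (law, 6440, 7810), (law, 6440, 9250), (mkt, 9790, 1770), (mkt, 9790, 1780), (mkt, 9790, 5300), (mkt, 9790, 7880), (mkt, 9790, 9730), (p1, 9790, 1770), (p1, 9790, 1780), (p1, 9790, 5300), (p1, 9790, 7880), (p1, 9790, 9730), (p3, 9790, 1770), (p3, 9790, 1780), (p3, 9790, 5300), (p3, 9790, 7880), (p3, 9790, 9730), (x3, 9790, 1770), (x3, 9790, 1780), (x3, 9790, 5300), (x3, 9790, 7880), (x3, 9790, 9730)}
(Dept ⨝ Proj) ⋈ Emp (natural join on pid): {(mkt, 9790, 1770, Sam, 37), (mkt, 9790, 1770, Vic, 32), (mkt, 9790, 1770, Zed, 13), (mkt, 9790, 1780, Sam, 37), (mkt, 9790, 1780, Vic, 32), (mkt, 9790, 1780, Zed, 13), (mkt, 9790, 5300, Sam, 37), (mkt, 9790, 5300, Vic, 32), (mkt, 9790, 5300, Zed, 13), (mkt, 9790, 7880, Sam, 37), (mkt, 9790, 7880, Vic, 32), (mkt, 9790, 7880, Zed, 13), (mkt, 9790, 9730, Sam, 37), (mkt, 9790, 9730, Vic, 32), (mkt, 9790, 9730, Zed, 13), (p3, 9790, 1770, Ned, 20), (p3, 9790, 1780, Ned, 20), (p3, 9790, 5300, Ned, 20), (p3, 9790, 7880, Ned, 20), (p3, 9790, 9730, Ned, 20)}
Filtering on name = Vic leaves {(mkt, 9790, 1770, Vic, 32), (mkt, 9790, 1780, Vic, 32), (mkt, 9790, 5300, Vic, 32), (mkt, 9790, 7880, Vic, 32), (mkt, 9790, 9730, Vic, 32)}.
Filtering on name = Vic and budget <= 7880 leaves {(mkt, 9790, 1770, Vic, 32), (mkt, 9790, 1780, Vic, 32), (mkt, 9790, 5300, Vic, 32), (mkt, 9790, 7880, Vic, 32)}.
Keep only column(s) budget: {1770, 1780, 5300, 7880}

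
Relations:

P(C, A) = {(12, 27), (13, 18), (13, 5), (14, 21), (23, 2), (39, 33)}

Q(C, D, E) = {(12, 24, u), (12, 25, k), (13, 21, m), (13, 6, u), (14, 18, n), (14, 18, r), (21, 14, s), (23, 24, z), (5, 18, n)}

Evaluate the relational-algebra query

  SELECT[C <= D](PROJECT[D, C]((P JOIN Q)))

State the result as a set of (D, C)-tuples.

Natural join on C: {(12, 27, 24, u), (12, 27, 25, k), (13, 18, 21, m), (13, 18, 6, u), (13, 5, 21, m), (13, 5, 6, u), (14, 21, 18, n), (14, 21, 18, r), (23, 2, 24, z)}
Projecting to D, C (3 duplicate(s) eliminated): {(18, 14), (21, 13), (24, 12), (24, 23), (25, 12), (6, 13)}
Filtering on C <= D leaves {(18, 14), (21, 13), (24, 12), (24, 23), (25, 12)}.

{(18, 14), (21, 13), (24, 12), (24, 23), (25, 12)}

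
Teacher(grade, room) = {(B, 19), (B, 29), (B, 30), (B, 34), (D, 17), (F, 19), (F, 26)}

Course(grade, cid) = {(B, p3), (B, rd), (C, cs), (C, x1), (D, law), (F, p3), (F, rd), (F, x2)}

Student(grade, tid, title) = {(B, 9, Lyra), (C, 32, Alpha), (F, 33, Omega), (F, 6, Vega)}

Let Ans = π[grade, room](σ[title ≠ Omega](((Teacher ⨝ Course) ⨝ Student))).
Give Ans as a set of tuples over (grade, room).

Natural join on grade: {(B, 19, p3), (B, 19, rd), (B, 29, p3), (B, 29, rd), (B, 30, p3), (B, 30, rd), (B, 34, p3), (B, 34, rd), (D, 17, law), (F, 19, p3), (F, 19, rd), (F, 19, x2), (F, 26, p3), (F, 26, rd), (F, 26, x2)}
Natural join on grade: {(B, 19, p3, 9, Lyra), (B, 19, rd, 9, Lyra), (B, 29, p3, 9, Lyra), (B, 29, rd, 9, Lyra), (B, 30, p3, 9, Lyra), (B, 30, rd, 9, Lyra), (B, 34, p3, 9, Lyra), (B, 34, rd, 9, Lyra), (F, 19, p3, 33, Omega), (F, 19, p3, 6, Vega), (F, 19, rd, 33, Omega), (F, 19, rd, 6, Vega), (F, 19, x2, 33, Omega), (F, 19, x2, 6, Vega), (F, 26, p3, 33, Omega), (F, 26, p3, 6, Vega), (F, 26, rd, 33, Omega), (F, 26, rd, 6, Vega), (F, 26, x2, 33, Omega), (F, 26, x2, 6, Vega)}
Selection title ≠ Omega: {(B, 19, p3, 9, Lyra), (B, 19, rd, 9, Lyra), (B, 29, p3, 9, Lyra), (B, 29, rd, 9, Lyra), (B, 30, p3, 9, Lyra), (B, 30, rd, 9, Lyra), (B, 34, p3, 9, Lyra), (B, 34, rd, 9, Lyra), (F, 19, p3, 6, Vega), (F, 19, rd, 6, Vega), (F, 19, x2, 6, Vega), (F, 26, p3, 6, Vega), (F, 26, rd, 6, Vega), (F, 26, x2, 6, Vega)}
Projecting to grade, room (8 duplicate(s) eliminated): {(B, 19), (B, 29), (B, 30), (B, 34), (F, 19), (F, 26)}

{(B, 19), (B, 29), (B, 30), (B, 34), (F, 19), (F, 26)}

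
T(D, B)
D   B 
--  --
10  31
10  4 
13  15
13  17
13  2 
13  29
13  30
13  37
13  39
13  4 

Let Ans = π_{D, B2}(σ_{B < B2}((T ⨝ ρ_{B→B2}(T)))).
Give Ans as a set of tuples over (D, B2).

ρ[B→B2]: schema becomes (D, B2); tuples unchanged.
Natural join on D: {(10, 31, 31), (10, 31, 4), (10, 4, 31), (10, 4, 4), (13, 15, 15), (13, 15, 17), (13, 15, 2), (13, 15, 29), (13, 15, 30), (13, 15, 37), (13, 15, 39), (13, 15, 4), (13, 17, 15), (13, 17, 17), (13, 17, 2), (13, 17, 29), (13, 17, 30), (13, 17, 37), (13, 17, 39), (13, 17, 4), (13, 2, 15), (13, 2, 17), (13, 2, 2), (13, 2, 29), (13, 2, 30), (13, 2, 37), (13, 2, 39), (13, 2, 4), (13, 29, 15), (13, 29, 17), (13, 29, 2), (13, 29, 29), (13, 29, 30), (13, 29, 37), (13, 29, 39), (13, 29, 4), (13, 30, 15), (13, 30, 17), (13, 30, 2), (13, 30, 29), (13, 30, 30), (13, 30, 37), (13, 30, 39), (13, 30, 4), (13, 37, 15), (13, 37, 17), (13, 37, 2), (13, 37, 29), (13, 37, 30), (13, 37, 37), (13, 37, 39), (13, 37, 4), (13, 39, 15), (13, 39, 17), (13, 39, 2), (13, 39, 29), (13, 39, 30), (13, 39, 37), (13, 39, 39), (13, 39, 4), (13, 4, 15), (13, 4, 17), (13, 4, 2), (13, 4, 29), (13, 4, 30), (13, 4, 37), (13, 4, 39), (13, 4, 4)}
Filtering on B < B2 leaves {(10, 4, 31), (13, 15, 17), (13, 15, 29), (13, 15, 30), (13, 15, 37), (13, 15, 39), (13, 17, 29), (13, 17, 30), (13, 17, 37), (13, 17, 39), (13, 2, 15), (13, 2, 17), (13, 2, 29), (13, 2, 30), (13, 2, 37), (13, 2, 39), (13, 2, 4), (13, 29, 30), (13, 29, 37), (13, 29, 39), (13, 30, 37), (13, 30, 39), (13, 37, 39), (13, 4, 15), (13, 4, 17), (13, 4, 29), (13, 4, 30), (13, 4, 37), (13, 4, 39)}.
π[D, B2]: project onto (D, B2) (21 duplicate(s) eliminated) → {(10, 31), (13, 15), (13, 17), (13, 29), (13, 30), (13, 37), (13, 39), (13, 4)}

{(10, 31), (13, 15), (13, 17), (13, 29), (13, 30), (13, 37), (13, 39), (13, 4)}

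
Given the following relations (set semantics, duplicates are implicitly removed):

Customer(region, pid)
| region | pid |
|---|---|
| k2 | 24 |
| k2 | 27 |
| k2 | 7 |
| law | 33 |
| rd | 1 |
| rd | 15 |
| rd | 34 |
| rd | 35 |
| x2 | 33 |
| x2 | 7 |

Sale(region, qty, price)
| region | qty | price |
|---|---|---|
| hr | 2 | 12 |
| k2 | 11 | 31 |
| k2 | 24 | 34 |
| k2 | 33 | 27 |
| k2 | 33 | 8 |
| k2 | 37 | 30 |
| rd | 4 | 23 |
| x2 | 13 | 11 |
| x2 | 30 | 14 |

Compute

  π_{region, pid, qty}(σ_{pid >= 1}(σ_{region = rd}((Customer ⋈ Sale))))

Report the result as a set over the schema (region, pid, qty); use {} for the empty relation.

Natural join on region: {(k2, 24, 11, 31), (k2, 24, 24, 34), (k2, 24, 33, 27), (k2, 24, 33, 8), (k2, 24, 37, 30), (k2, 27, 11, 31), (k2, 27, 24, 34), (k2, 27, 33, 27), (k2, 27, 33, 8), (k2, 27, 37, 30), (k2, 7, 11, 31), (k2, 7, 24, 34), (k2, 7, 33, 27), (k2, 7, 33, 8), (k2, 7, 37, 30), (rd, 1, 4, 23), (rd, 15, 4, 23), (rd, 34, 4, 23), (rd, 35, 4, 23), (x2, 33, 13, 11), (x2, 33, 30, 14), (x2, 7, 13, 11), (x2, 7, 30, 14)}
σ[region = rd]: keep tuples satisfying region = rd → {(rd, 1, 4, 23), (rd, 15, 4, 23), (rd, 34, 4, 23), (rd, 35, 4, 23)}
σ[pid >= 1]: keep tuples satisfying pid >= 1 → {(rd, 1, 4, 23), (rd, 15, 4, 23), (rd, 34, 4, 23), (rd, 35, 4, 23)}
π[region, pid, qty]: project onto (region, pid, qty) → {(rd, 1, 4), (rd, 15, 4), (rd, 34, 4), (rd, 35, 4)}

{(rd, 1, 4), (rd, 15, 4), (rd, 34, 4), (rd, 35, 4)}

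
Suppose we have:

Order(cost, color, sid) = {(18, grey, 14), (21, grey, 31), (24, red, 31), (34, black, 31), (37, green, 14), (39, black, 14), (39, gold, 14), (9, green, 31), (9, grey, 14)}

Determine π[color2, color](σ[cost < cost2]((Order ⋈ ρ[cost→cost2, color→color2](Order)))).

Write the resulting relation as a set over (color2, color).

{(black, green), (black, grey), (black, red), (gold, green), (gold, grey), (green, grey), (grey, green), (grey, grey), (red, green), (red, grey)}

ρ[cost→cost2, color→color2]: schema becomes (cost2, color2, sid); tuples unchanged.
Natural join on sid: {(18, grey, 14, 18, grey), (18, grey, 14, 37, green), (18, grey, 14, 39, black), (18, grey, 14, 39, gold), (18, grey, 14, 9, grey), (21, grey, 31, 21, grey), (21, grey, 31, 24, red), (21, grey, 31, 34, black), (21, grey, 31, 9, green), (24, red, 31, 21, grey), (24, red, 31, 24, red), (24, red, 31, 34, black), (24, red, 31, 9, green), (34, black, 31, 21, grey), (34, black, 31, 24, red), (34, black, 31, 34, black), (34, black, 31, 9, green), (37, green, 14, 18, grey), (37, green, 14, 37, green), (37, green, 14, 39, black), (37, green, 14, 39, gold), (37, green, 14, 9, grey), (39, black, 14, 18, grey), (39, black, 14, 37, green), (39, black, 14, 39, black), (39, black, 14, 39, gold), (39, black, 14, 9, grey), (39, gold, 14, 18, grey), (39, gold, 14, 37, green), (39, gold, 14, 39, black), (39, gold, 14, 39, gold), (39, gold, 14, 9, grey), (9, green, 31, 21, grey), (9, green, 31, 24, red), (9, green, 31, 34, black), (9, green, 31, 9, green), (9, grey, 14, 18, grey), (9, grey, 14, 37, green), (9, grey, 14, 39, black), (9, grey, 14, 39, gold), (9, grey, 14, 9, grey)}
Filtering on cost < cost2 leaves {(18, grey, 14, 37, green), (18, grey, 14, 39, black), (18, grey, 14, 39, gold), (21, grey, 31, 24, red), (21, grey, 31, 34, black), (24, red, 31, 34, black), (37, green, 14, 39, black), (37, green, 14, 39, gold), (9, green, 31, 21, grey), (9, green, 31, 24, red), (9, green, 31, 34, black), (9, grey, 14, 18, grey), (9, grey, 14, 37, green), (9, grey, 14, 39, black), (9, grey, 14, 39, gold)}.
π_{color2, color} gives {(black, green), (black, grey), (black, red), (gold, green), (gold, grey), (green, grey), (grey, green), (grey, grey), (red, green), (red, grey)} (5 duplicate(s) eliminated).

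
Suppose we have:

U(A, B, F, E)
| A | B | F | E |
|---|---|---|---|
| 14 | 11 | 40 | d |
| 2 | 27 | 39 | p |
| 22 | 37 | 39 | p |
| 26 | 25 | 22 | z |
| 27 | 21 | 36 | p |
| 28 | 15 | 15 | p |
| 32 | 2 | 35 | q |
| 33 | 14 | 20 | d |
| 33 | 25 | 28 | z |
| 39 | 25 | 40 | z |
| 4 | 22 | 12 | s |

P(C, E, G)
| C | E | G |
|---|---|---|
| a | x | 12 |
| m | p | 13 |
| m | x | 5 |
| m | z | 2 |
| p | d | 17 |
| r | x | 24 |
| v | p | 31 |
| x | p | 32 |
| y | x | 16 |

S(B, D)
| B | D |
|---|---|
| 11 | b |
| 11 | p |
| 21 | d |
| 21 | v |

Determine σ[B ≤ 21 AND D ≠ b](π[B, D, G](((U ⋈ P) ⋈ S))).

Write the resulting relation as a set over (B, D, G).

Natural join on E: {(14, 11, 40, d, p, 17), (2, 27, 39, p, m, 13), (2, 27, 39, p, v, 31), (2, 27, 39, p, x, 32), (22, 37, 39, p, m, 13), (22, 37, 39, p, v, 31), (22, 37, 39, p, x, 32), (26, 25, 22, z, m, 2), (27, 21, 36, p, m, 13), (27, 21, 36, p, v, 31), (27, 21, 36, p, x, 32), (28, 15, 15, p, m, 13), (28, 15, 15, p, v, 31), (28, 15, 15, p, x, 32), (33, 14, 20, d, p, 17), (33, 25, 28, z, m, 2), (39, 25, 40, z, m, 2)}
Natural join on B: {(14, 11, 40, d, p, 17, b), (14, 11, 40, d, p, 17, p), (27, 21, 36, p, m, 13, d), (27, 21, 36, p, m, 13, v), (27, 21, 36, p, v, 31, d), (27, 21, 36, p, v, 31, v), (27, 21, 36, p, x, 32, d), (27, 21, 36, p, x, 32, v)}
π[B, D, G]: project onto (B, D, G) → {(11, b, 17), (11, p, 17), (21, d, 13), (21, d, 31), (21, d, 32), (21, v, 13), (21, v, 31), (21, v, 32)}
Apply σ_{B ≤ 21 AND D ≠ b}; surviving tuples: {(11, p, 17), (21, d, 13), (21, d, 31), (21, d, 32), (21, v, 13), (21, v, 31), (21, v, 32)}

{(11, p, 17), (21, d, 13), (21, d, 31), (21, d, 32), (21, v, 13), (21, v, 31), (21, v, 32)}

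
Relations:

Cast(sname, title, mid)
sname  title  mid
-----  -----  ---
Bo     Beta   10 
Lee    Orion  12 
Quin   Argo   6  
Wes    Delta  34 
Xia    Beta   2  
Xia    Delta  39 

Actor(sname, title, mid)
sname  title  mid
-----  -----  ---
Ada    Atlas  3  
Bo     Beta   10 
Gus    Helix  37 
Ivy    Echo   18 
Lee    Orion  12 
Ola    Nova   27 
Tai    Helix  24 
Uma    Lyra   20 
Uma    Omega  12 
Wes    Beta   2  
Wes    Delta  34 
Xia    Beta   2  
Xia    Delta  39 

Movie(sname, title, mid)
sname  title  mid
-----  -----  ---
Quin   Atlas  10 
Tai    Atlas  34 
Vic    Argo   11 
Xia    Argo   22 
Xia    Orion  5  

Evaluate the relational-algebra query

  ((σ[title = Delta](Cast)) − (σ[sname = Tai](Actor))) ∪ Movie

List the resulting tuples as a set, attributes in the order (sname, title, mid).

σ[title = Delta]: keep tuples satisfying title = Delta → {(Wes, Delta, 34), (Xia, Delta, 39)}
σ[sname = Tai]: keep tuples satisfying sname = Tai → {(Tai, Helix, 24)}
Difference: {(Wes, Delta, 34), (Xia, Delta, 39)} with {(Tai, Helix, 24)} → {(Wes, Delta, 34), (Xia, Delta, 39)}
Union: {(Wes, Delta, 34), (Xia, Delta, 39)} with {(Quin, Atlas, 10), (Tai, Atlas, 34), (Vic, Argo, 11), (Xia, Argo, 22), (Xia, Orion, 5)} → {(Quin, Atlas, 10), (Tai, Atlas, 34), (Vic, Argo, 11), (Wes, Delta, 34), (Xia, Argo, 22), (Xia, Delta, 39), (Xia, Orion, 5)}

{(Quin, Atlas, 10), (Tai, Atlas, 34), (Vic, Argo, 11), (Wes, Delta, 34), (Xia, Argo, 22), (Xia, Delta, 39), (Xia, Orion, 5)}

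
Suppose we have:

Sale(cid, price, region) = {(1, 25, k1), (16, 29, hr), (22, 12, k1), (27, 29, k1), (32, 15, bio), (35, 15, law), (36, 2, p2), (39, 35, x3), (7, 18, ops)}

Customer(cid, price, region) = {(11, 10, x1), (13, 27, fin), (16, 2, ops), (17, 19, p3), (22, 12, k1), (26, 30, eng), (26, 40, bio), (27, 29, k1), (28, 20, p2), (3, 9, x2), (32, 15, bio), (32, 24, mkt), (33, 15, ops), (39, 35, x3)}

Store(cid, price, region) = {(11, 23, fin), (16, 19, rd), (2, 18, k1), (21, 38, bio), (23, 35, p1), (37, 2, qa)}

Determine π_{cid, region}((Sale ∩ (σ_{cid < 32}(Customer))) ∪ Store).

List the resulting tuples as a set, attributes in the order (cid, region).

σ[cid < 32]: keep tuples satisfying cid < 32 → {(11, 10, x1), (13, 27, fin), (16, 2, ops), (17, 19, p3), (22, 12, k1), (26, 30, eng), (26, 40, bio), (27, 29, k1), (28, 20, p2), (3, 9, x2)}
Taking the intersection: {(22, 12, k1), (27, 29, k1)}
Taking the union: {(11, 23, fin), (16, 19, rd), (2, 18, k1), (21, 38, bio), (22, 12, k1), (23, 35, p1), (27, 29, k1), (37, 2, qa)}
π[cid, region]: project onto (cid, region) → {(11, fin), (16, rd), (2, k1), (21, bio), (22, k1), (23, p1), (27, k1), (37, qa)}

{(11, fin), (16, rd), (2, k1), (21, bio), (22, k1), (23, p1), (27, k1), (37, qa)}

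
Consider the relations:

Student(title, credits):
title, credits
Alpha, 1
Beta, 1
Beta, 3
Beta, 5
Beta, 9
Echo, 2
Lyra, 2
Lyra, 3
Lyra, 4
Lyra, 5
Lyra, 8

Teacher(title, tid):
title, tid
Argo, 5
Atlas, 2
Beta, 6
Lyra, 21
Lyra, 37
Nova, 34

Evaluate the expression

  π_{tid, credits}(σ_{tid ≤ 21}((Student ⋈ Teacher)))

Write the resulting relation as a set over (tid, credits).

Student ⋈ Teacher (natural join on title): {(Beta, 1, 6), (Beta, 3, 6), (Beta, 5, 6), (Beta, 9, 6), (Lyra, 2, 21), (Lyra, 2, 37), (Lyra, 3, 21), (Lyra, 3, 37), (Lyra, 4, 21), (Lyra, 4, 37), (Lyra, 5, 21), (Lyra, 5, 37), (Lyra, 8, 21), (Lyra, 8, 37)}
σ[tid ≤ 21]: keep tuples satisfying tid ≤ 21 → {(Beta, 1, 6), (Beta, 3, 6), (Beta, 5, 6), (Beta, 9, 6), (Lyra, 2, 21), (Lyra, 3, 21), (Lyra, 4, 21), (Lyra, 5, 21), (Lyra, 8, 21)}
Keep only column(s) tid, credits: {(21, 2), (21, 3), (21, 4), (21, 5), (21, 8), (6, 1), (6, 3), (6, 5), (6, 9)}

{(21, 2), (21, 3), (21, 4), (21, 5), (21, 8), (6, 1), (6, 3), (6, 5), (6, 9)}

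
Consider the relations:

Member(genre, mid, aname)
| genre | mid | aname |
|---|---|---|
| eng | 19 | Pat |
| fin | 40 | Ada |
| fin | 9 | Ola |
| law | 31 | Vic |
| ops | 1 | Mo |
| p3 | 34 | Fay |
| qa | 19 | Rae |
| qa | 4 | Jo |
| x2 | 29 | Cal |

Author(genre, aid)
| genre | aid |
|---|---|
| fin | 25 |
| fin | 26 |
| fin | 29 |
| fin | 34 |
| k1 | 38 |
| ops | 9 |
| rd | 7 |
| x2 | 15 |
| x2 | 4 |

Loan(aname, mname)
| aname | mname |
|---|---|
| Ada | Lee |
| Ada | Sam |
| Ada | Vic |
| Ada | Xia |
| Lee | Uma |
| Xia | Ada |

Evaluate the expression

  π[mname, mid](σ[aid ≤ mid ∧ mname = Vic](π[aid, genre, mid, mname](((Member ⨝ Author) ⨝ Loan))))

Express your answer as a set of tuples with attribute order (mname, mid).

Natural join on genre: {(fin, 40, Ada, 25), (fin, 40, Ada, 26), (fin, 40, Ada, 29), (fin, 40, Ada, 34), (fin, 9, Ola, 25), (fin, 9, Ola, 26), (fin, 9, Ola, 29), (fin, 9, Ola, 34), (ops, 1, Mo, 9), (x2, 29, Cal, 15), (x2, 29, Cal, 4)}
Natural join on aname: {(fin, 40, Ada, 25, Lee), (fin, 40, Ada, 25, Sam), (fin, 40, Ada, 25, Vic), (fin, 40, Ada, 25, Xia), (fin, 40, Ada, 26, Lee), (fin, 40, Ada, 26, Sam), (fin, 40, Ada, 26, Vic), (fin, 40, Ada, 26, Xia), (fin, 40, Ada, 29, Lee), (fin, 40, Ada, 29, Sam), (fin, 40, Ada, 29, Vic), (fin, 40, Ada, 29, Xia), (fin, 40, Ada, 34, Lee), (fin, 40, Ada, 34, Sam), (fin, 40, Ada, 34, Vic), (fin, 40, Ada, 34, Xia)}
π[aid, genre, mid, mname]: project onto (aid, genre, mid, mname) → {(25, fin, 40, Lee), (25, fin, 40, Sam), (25, fin, 40, Vic), (25, fin, 40, Xia), (26, fin, 40, Lee), (26, fin, 40, Sam), (26, fin, 40, Vic), (26, fin, 40, Xia), (29, fin, 40, Lee), (29, fin, 40, Sam), (29, fin, 40, Vic), (29, fin, 40, Xia), (34, fin, 40, Lee), (34, fin, 40, Sam), (34, fin, 40, Vic), (34, fin, 40, Xia)}
σ[aid ≤ mid ∧ mname = Vic]: keep tuples satisfying aid ≤ mid ∧ mname = Vic → {(25, fin, 40, Vic), (26, fin, 40, Vic), (29, fin, 40, Vic), (34, fin, 40, Vic)}
π[mname, mid]: project onto (mname, mid) (3 duplicate(s) eliminated) → {(Vic, 40)}

{(Vic, 40)}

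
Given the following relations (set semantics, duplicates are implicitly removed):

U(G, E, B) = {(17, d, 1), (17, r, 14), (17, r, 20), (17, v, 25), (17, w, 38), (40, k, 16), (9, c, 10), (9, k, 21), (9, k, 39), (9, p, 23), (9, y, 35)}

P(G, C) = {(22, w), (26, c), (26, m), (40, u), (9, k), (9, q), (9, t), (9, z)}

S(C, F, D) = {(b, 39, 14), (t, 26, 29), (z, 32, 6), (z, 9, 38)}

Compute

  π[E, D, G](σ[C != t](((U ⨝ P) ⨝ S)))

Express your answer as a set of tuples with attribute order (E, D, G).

{(c, 38, 9), (c, 6, 9), (k, 38, 9), (k, 6, 9), (p, 38, 9), (p, 6, 9), (y, 38, 9), (y, 6, 9)}

Natural join on G: {(40, k, 16, u), (9, c, 10, k), (9, c, 10, q), (9, c, 10, t), (9, c, 10, z), (9, k, 21, k), (9, k, 21, q), (9, k, 21, t), (9, k, 21, z), (9, k, 39, k), (9, k, 39, q), (9, k, 39, t), (9, k, 39, z), (9, p, 23, k), (9, p, 23, q), (9, p, 23, t), (9, p, 23, z), (9, y, 35, k), (9, y, 35, q), (9, y, 35, t), (9, y, 35, z)}
Natural join on C: {(9, c, 10, t, 26, 29), (9, c, 10, z, 32, 6), (9, c, 10, z, 9, 38), (9, k, 21, t, 26, 29), (9, k, 21, z, 32, 6), (9, k, 21, z, 9, 38), (9, k, 39, t, 26, 29), (9, k, 39, z, 32, 6), (9, k, 39, z, 9, 38), (9, p, 23, t, 26, 29), (9, p, 23, z, 32, 6), (9, p, 23, z, 9, 38), (9, y, 35, t, 26, 29), (9, y, 35, z, 32, 6), (9, y, 35, z, 9, 38)}
Selection C != t: {(9, c, 10, z, 32, 6), (9, c, 10, z, 9, 38), (9, k, 21, z, 32, 6), (9, k, 21, z, 9, 38), (9, k, 39, z, 32, 6), (9, k, 39, z, 9, 38), (9, p, 23, z, 32, 6), (9, p, 23, z, 9, 38), (9, y, 35, z, 32, 6), (9, y, 35, z, 9, 38)}
π[E, D, G]: project onto (E, D, G) (2 duplicate(s) eliminated) → {(c, 38, 9), (c, 6, 9), (k, 38, 9), (k, 6, 9), (p, 38, 9), (p, 6, 9), (y, 38, 9), (y, 6, 9)}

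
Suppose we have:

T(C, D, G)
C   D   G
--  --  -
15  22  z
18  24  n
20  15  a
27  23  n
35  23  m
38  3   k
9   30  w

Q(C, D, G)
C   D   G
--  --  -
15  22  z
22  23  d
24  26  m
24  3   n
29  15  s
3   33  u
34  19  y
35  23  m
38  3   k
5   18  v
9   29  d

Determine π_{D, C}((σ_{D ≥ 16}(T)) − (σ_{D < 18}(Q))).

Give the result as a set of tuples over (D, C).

{(22, 15), (23, 27), (23, 35), (24, 18), (30, 9)}

Filtering on D ≥ 16 leaves {(15, 22, z), (18, 24, n), (27, 23, n), (35, 23, m), (9, 30, w)}.
Filtering on D < 18 leaves {(24, 3, n), (29, 15, s), (38, 3, k)}.
Taking the difference: {(15, 22, z), (18, 24, n), (27, 23, n), (35, 23, m), (9, 30, w)}
Projecting to D, C: {(22, 15), (23, 27), (23, 35), (24, 18), (30, 9)}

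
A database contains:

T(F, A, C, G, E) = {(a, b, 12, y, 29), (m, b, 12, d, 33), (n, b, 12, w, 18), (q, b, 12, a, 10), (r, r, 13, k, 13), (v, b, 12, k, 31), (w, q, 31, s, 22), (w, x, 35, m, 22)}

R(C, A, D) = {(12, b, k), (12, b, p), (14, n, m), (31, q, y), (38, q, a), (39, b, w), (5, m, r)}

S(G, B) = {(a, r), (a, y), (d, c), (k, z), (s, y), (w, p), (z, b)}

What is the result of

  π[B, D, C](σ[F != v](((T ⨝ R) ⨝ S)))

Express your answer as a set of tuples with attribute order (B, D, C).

T ⋈ R (natural join on A, C): {(a, b, 12, y, 29, k), (a, b, 12, y, 29, p), (m, b, 12, d, 33, k), (m, b, 12, d, 33, p), (n, b, 12, w, 18, k), (n, b, 12, w, 18, p), (q, b, 12, a, 10, k), (q, b, 12, a, 10, p), (v, b, 12, k, 31, k), (v, b, 12, k, 31, p), (w, q, 31, s, 22, y)}
(T ⨝ R) ⋈ S (natural join on G): {(m, b, 12, d, 33, k, c), (m, b, 12, d, 33, p, c), (n, b, 12, w, 18, k, p), (n, b, 12, w, 18, p, p), (q, b, 12, a, 10, k, r), (q, b, 12, a, 10, k, y), (q, b, 12, a, 10, p, r), (q, b, 12, a, 10, p, y), (v, b, 12, k, 31, k, z), (v, b, 12, k, 31, p, z), (w, q, 31, s, 22, y, y)}
Apply σ_{F != v}; surviving tuples: {(m, b, 12, d, 33, k, c), (m, b, 12, d, 33, p, c), (n, b, 12, w, 18, k, p), (n, b, 12, w, 18, p, p), (q, b, 12, a, 10, k, r), (q, b, 12, a, 10, k, y), (q, b, 12, a, 10, p, r), (q, b, 12, a, 10, p, y), (w, q, 31, s, 22, y, y)}
π[B, D, C]: project onto (B, D, C) → {(c, k, 12), (c, p, 12), (p, k, 12), (p, p, 12), (r, k, 12), (r, p, 12), (y, k, 12), (y, p, 12), (y, y, 31)}

{(c, k, 12), (c, p, 12), (p, k, 12), (p, p, 12), (r, k, 12), (r, p, 12), (y, k, 12), (y, p, 12), (y, y, 31)}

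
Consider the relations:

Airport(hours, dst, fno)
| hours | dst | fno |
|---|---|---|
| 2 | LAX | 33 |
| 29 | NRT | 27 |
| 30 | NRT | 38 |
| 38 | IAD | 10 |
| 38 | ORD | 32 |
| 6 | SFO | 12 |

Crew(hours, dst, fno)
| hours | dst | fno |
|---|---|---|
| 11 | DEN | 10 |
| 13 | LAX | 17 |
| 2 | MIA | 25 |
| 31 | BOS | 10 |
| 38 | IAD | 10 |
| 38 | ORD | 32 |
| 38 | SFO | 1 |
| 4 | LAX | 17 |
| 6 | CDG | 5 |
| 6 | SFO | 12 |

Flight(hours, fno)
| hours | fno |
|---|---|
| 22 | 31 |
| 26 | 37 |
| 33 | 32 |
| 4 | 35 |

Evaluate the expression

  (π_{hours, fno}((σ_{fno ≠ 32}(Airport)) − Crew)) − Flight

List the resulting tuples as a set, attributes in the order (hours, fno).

Filtering on fno ≠ 32 leaves {(2, LAX, 33), (29, NRT, 27), (30, NRT, 38), (38, IAD, 10), (6, SFO, 12)}.
Taking the difference: {(2, LAX, 33), (29, NRT, 27), (30, NRT, 38)}
Keep only column(s) hours, fno: {(2, 33), (29, 27), (30, 38)}
Taking the difference: {(2, 33), (29, 27), (30, 38)}

{(2, 33), (29, 27), (30, 38)}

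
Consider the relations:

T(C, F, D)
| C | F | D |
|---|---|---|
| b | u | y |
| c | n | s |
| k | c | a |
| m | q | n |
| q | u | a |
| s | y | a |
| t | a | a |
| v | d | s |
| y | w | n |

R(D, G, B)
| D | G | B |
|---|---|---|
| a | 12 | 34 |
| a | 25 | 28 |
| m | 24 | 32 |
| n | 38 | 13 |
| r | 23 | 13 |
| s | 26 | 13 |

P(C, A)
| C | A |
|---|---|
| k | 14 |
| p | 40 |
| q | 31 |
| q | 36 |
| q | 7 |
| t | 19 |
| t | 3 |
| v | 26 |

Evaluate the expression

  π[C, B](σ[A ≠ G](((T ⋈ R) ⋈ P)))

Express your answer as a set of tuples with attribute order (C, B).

{(k, 28), (k, 34), (q, 28), (q, 34), (t, 28), (t, 34)}

T ⋈ R (natural join on D): {(c, n, s, 26, 13), (k, c, a, 12, 34), (k, c, a, 25, 28), (m, q, n, 38, 13), (q, u, a, 12, 34), (q, u, a, 25, 28), (s, y, a, 12, 34), (s, y, a, 25, 28), (t, a, a, 12, 34), (t, a, a, 25, 28), (v, d, s, 26, 13), (y, w, n, 38, 13)}
(T ⋈ R) ⋈ P (natural join on C): {(k, c, a, 12, 34, 14), (k, c, a, 25, 28, 14), (q, u, a, 12, 34, 31), (q, u, a, 12, 34, 36), (q, u, a, 12, 34, 7), (q, u, a, 25, 28, 31), (q, u, a, 25, 28, 36), (q, u, a, 25, 28, 7), (t, a, a, 12, 34, 19), (t, a, a, 12, 34, 3), (t, a, a, 25, 28, 19), (t, a, a, 25, 28, 3), (v, d, s, 26, 13, 26)}
Filtering on A ≠ G leaves {(k, c, a, 12, 34, 14), (k, c, a, 25, 28, 14), (q, u, a, 12, 34, 31), (q, u, a, 12, 34, 36), (q, u, a, 12, 34, 7), (q, u, a, 25, 28, 31), (q, u, a, 25, 28, 36), (q, u, a, 25, 28, 7), (t, a, a, 12, 34, 19), (t, a, a, 12, 34, 3), (t, a, a, 25, 28, 19), (t, a, a, 25, 28, 3)}.
Projecting to C, B (6 duplicate(s) eliminated): {(k, 28), (k, 34), (q, 28), (q, 34), (t, 28), (t, 34)}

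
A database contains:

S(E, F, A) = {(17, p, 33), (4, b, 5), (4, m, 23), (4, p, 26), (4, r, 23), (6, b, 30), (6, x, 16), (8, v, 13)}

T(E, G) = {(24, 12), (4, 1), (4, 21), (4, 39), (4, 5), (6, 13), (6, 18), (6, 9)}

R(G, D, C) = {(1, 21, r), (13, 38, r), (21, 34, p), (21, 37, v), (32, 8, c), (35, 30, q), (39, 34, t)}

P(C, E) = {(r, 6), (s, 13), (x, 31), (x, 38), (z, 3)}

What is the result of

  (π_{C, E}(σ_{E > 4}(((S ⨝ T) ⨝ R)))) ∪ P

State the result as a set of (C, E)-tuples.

Joining S and T on E yields {(4, b, 5, 1), (4, b, 5, 21), (4, b, 5, 39), (4, b, 5, 5), (4, m, 23, 1), (4, m, 23, 21), (4, m, 23, 39), (4, m, 23, 5), (4, p, 26, 1), (4, p, 26, 21), (4, p, 26, 39), (4, p, 26, 5), (4, r, 23, 1), (4, r, 23, 21), (4, r, 23, 39), (4, r, 23, 5), (6, b, 30, 13), (6, b, 30, 18), (6, b, 30, 9), (6, x, 16, 13), (6, x, 16, 18), (6, x, 16, 9)}.
Joining (S ⨝ T) and R on G yields {(4, b, 5, 1, 21, r), (4, b, 5, 21, 34, p), (4, b, 5, 21, 37, v), (4, b, 5, 39, 34, t), (4, m, 23, 1, 21, r), (4, m, 23, 21, 34, p), (4, m, 23, 21, 37, v), (4, m, 23, 39, 34, t), (4, p, 26, 1, 21, r), (4, p, 26, 21, 34, p), (4, p, 26, 21, 37, v), (4, p, 26, 39, 34, t), (4, r, 23, 1, 21, r), (4, r, 23, 21, 34, p), (4, r, 23, 21, 37, v), (4, r, 23, 39, 34, t), (6, b, 30, 13, 38, r), (6, x, 16, 13, 38, r)}.
Apply σ_{E > 4}; surviving tuples: {(6, b, 30, 13, 38, r), (6, x, 16, 13, 38, r)}
Projecting to C, E (1 duplicate(s) eliminated): {(r, 6)}
Union: {(r, 6)} with {(r, 6), (s, 13), (x, 31), (x, 38), (z, 3)} → {(r, 6), (s, 13), (x, 31), (x, 38), (z, 3)}

{(r, 6), (s, 13), (x, 31), (x, 38), (z, 3)}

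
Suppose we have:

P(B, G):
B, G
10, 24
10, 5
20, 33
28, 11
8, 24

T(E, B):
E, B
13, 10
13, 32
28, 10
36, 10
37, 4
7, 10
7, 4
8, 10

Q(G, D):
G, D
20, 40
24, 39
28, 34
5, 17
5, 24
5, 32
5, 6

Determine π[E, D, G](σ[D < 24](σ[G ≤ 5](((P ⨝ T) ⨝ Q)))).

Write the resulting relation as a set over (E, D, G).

{(13, 17, 5), (13, 6, 5), (28, 17, 5), (28, 6, 5), (36, 17, 5), (36, 6, 5), (7, 17, 5), (7, 6, 5), (8, 17, 5), (8, 6, 5)}

Natural join on B: {(10, 24, 13), (10, 24, 28), (10, 24, 36), (10, 24, 7), (10, 24, 8), (10, 5, 13), (10, 5, 28), (10, 5, 36), (10, 5, 7), (10, 5, 8)}
Natural join on G: {(10, 24, 13, 39), (10, 24, 28, 39), (10, 24, 36, 39), (10, 24, 7, 39), (10, 24, 8, 39), (10, 5, 13, 17), (10, 5, 13, 24), (10, 5, 13, 32), (10, 5, 13, 6), (10, 5, 28, 17), (10, 5, 28, 24), (10, 5, 28, 32), (10, 5, 28, 6), (10, 5, 36, 17), (10, 5, 36, 24), (10, 5, 36, 32), (10, 5, 36, 6), (10, 5, 7, 17), (10, 5, 7, 24), (10, 5, 7, 32), (10, 5, 7, 6), (10, 5, 8, 17), (10, 5, 8, 24), (10, 5, 8, 32), (10, 5, 8, 6)}
σ[G ≤ 5]: keep tuples satisfying G ≤ 5 → {(10, 5, 13, 17), (10, 5, 13, 24), (10, 5, 13, 32), (10, 5, 13, 6), (10, 5, 28, 17), (10, 5, 28, 24), (10, 5, 28, 32), (10, 5, 28, 6), (10, 5, 36, 17), (10, 5, 36, 24), (10, 5, 36, 32), (10, 5, 36, 6), (10, 5, 7, 17), (10, 5, 7, 24), (10, 5, 7, 32), (10, 5, 7, 6), (10, 5, 8, 17), (10, 5, 8, 24), (10, 5, 8, 32), (10, 5, 8, 6)}
σ[D < 24]: keep tuples satisfying D < 24 → {(10, 5, 13, 17), (10, 5, 13, 6), (10, 5, 28, 17), (10, 5, 28, 6), (10, 5, 36, 17), (10, 5, 36, 6), (10, 5, 7, 17), (10, 5, 7, 6), (10, 5, 8, 17), (10, 5, 8, 6)}
π_{E, D, G} gives {(13, 17, 5), (13, 6, 5), (28, 17, 5), (28, 6, 5), (36, 17, 5), (36, 6, 5), (7, 17, 5), (7, 6, 5), (8, 17, 5), (8, 6, 5)}.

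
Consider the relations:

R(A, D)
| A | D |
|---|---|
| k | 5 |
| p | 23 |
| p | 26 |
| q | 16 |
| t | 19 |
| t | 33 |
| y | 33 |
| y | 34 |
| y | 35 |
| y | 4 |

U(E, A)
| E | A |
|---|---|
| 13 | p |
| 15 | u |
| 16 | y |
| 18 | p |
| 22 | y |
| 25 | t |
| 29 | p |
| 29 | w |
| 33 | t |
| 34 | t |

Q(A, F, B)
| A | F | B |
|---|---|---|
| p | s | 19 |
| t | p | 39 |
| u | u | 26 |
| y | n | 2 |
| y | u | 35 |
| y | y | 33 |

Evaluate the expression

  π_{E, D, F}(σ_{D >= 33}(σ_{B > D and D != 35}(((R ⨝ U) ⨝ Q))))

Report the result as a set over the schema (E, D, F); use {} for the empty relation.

Natural join on A: {(p, 23, 13), (p, 23, 18), (p, 23, 29), (p, 26, 13), (p, 26, 18), (p, 26, 29), (t, 19, 25), (t, 19, 33), (t, 19, 34), (t, 33, 25), (t, 33, 33), (t, 33, 34), (y, 33, 16), (y, 33, 22), (y, 34, 16), (y, 34, 22), (y, 35, 16), (y, 35, 22), (y, 4, 16), (y, 4, 22)}
Natural join on A: {(p, 23, 13, s, 19), (p, 23, 18, s, 19), (p, 23, 29, s, 19), (p, 26, 13, s, 19), (p, 26, 18, s, 19), (p, 26, 29, s, 19), (t, 19, 25, p, 39), (t, 19, 33, p, 39), (t, 19, 34, p, 39), (t, 33, 25, p, 39), (t, 33, 33, p, 39), (t, 33, 34, p, 39), (y, 33, 16, n, 2), (y, 33, 16, u, 35), (y, 33, 16, y, 33), (y, 33, 22, n, 2), (y, 33, 22, u, 35), (y, 33, 22, y, 33), (y, 34, 16, n, 2), (y, 34, 16, u, 35), (y, 34, 16, y, 33), (y, 34, 22, n, 2), (y, 34, 22, u, 35), (y, 34, 22, y, 33), (y, 35, 16, n, 2), (y, 35, 16, u, 35), (y, 35, 16, y, 33), (y, 35, 22, n, 2), (y, 35, 22, u, 35), (y, 35, 22, y, 33), (y, 4, 16, n, 2), (y, 4, 16, u, 35), (y, 4, 16, y, 33), (y, 4, 22, n, 2), (y, 4, 22, u, 35), (y, 4, 22, y, 33)}
Filtering on B > D and D != 35 leaves {(t, 19, 25, p, 39), (t, 19, 33, p, 39), (t, 19, 34, p, 39), (t, 33, 25, p, 39), (t, 33, 33, p, 39), (t, 33, 34, p, 39), (y, 33, 16, u, 35), (y, 33, 22, u, 35), (y, 34, 16, u, 35), (y, 34, 22, u, 35), (y, 4, 16, u, 35), (y, 4, 16, y, 33), (y, 4, 22, u, 35), (y, 4, 22, y, 33)}.
Filtering on D >= 33 leaves {(t, 33, 25, p, 39), (t, 33, 33, p, 39), (t, 33, 34, p, 39), (y, 33, 16, u, 35), (y, 33, 22, u, 35), (y, 34, 16, u, 35), (y, 34, 22, u, 35)}.
π[E, D, F]: project onto (E, D, F) → {(16, 33, u), (16, 34, u), (22, 33, u), (22, 34, u), (25, 33, p), (33, 33, p), (34, 33, p)}

{(16, 33, u), (16, 34, u), (22, 33, u), (22, 34, u), (25, 33, p), (33, 33, p), (34, 33, p)}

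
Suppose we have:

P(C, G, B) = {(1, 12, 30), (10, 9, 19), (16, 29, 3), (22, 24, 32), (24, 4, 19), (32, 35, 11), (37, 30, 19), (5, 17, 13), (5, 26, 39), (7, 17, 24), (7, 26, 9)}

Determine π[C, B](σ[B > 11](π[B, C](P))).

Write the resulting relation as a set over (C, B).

π[B, C]: project onto (B, C) → {(11, 32), (13, 5), (19, 10), (19, 24), (19, 37), (24, 7), (3, 16), (30, 1), (32, 22), (39, 5), (9, 7)}
Filtering on B > 11 leaves {(13, 5), (19, 10), (19, 24), (19, 37), (24, 7), (30, 1), (32, 22), (39, 5)}.
π[C, B]: project onto (C, B) → {(1, 30), (10, 19), (22, 32), (24, 19), (37, 19), (5, 13), (5, 39), (7, 24)}

{(1, 30), (10, 19), (22, 32), (24, 19), (37, 19), (5, 13), (5, 39), (7, 24)}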